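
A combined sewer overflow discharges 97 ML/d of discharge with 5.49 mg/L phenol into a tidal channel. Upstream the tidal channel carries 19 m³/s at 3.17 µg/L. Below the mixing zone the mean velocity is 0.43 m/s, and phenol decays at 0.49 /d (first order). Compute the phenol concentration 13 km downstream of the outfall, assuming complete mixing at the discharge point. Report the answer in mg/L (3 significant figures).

0.261 mg/L

97 ML/d = 1.123 m³/s.
3.17 µg/L = 0.00317 mg/L.
After complete mixing, C₀ = (1.123·5.49 + 19·0.00317) / 20.12 = 0.3093 mg/L.
Travel time t = 1.3e+04 m / 0.43 m/s = 3.023e+04 s = 0.3499 d.
C = 0.3093·exp(−0.49·0.3499) = 0.3093·0.8424 = 0.2606 mg/L.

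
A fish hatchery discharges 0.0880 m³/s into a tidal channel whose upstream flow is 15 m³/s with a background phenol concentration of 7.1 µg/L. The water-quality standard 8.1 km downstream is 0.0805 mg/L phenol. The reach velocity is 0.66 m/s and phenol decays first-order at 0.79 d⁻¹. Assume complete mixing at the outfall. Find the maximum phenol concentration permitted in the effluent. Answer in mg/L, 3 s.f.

14.2 mg/L

7.1 µg/L = 0.0071 mg/L.
Travel time to the compliance point: t = 8100/0.66 = 1.227e+04 s = 0.142 d; decay factor exp(−0.79·0.142) = 0.8939.
So the concentration just after mixing may be at most 0.0805/0.8939 = 0.09006 mg/L.
Mass balance: 0.09006·15.09 = 0.088·Cₑ + 15·0.0071.
Cₑ = (1.359 − 0.1065) / 0.088 = 14.23 mg/L.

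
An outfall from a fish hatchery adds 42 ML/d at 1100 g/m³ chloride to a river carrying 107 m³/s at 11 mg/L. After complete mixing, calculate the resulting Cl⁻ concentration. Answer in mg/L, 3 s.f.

15.9 mg/L

42 ML/d = 0.4861 m³/s.
Conservation of mass across the mixing zone: C = (0.4861·1100 + 107·11) / (0.4861 + 107) = 1712/107.5 = 15.93 mg/L.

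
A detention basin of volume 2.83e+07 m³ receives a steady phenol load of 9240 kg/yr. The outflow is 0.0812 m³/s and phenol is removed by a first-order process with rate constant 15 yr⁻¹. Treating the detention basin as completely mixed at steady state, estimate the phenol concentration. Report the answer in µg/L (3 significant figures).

21.6 µg/L

Outflow Q = 0.0812 m³/s × 3.156e+07 s/yr = 2.562e+06 m³/yr.
Steady-state CSTR mass balance: W = Q·C + k·V·C, so C = W/(Q + kV).
Q + kV = 2.562e+06 + 15·2.83e+07 = 4.271e+08 m³/yr.
C = 9240/4.271e+08 = 2.164e-05 kg/m³ = 0.02164 mg/L = 21.64 µg/L.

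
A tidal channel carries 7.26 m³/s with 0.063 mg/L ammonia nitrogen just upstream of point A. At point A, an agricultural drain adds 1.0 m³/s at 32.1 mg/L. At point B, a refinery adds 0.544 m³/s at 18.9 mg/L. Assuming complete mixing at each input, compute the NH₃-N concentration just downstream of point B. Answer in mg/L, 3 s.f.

4.87 mg/L

After input A: C = (7.26·0.063 + 1·32.1) / 8.26 = 3.942 mg/L.
After input B: C = (8.26·3.942 + 0.544·18.9) / 8.804 = 4.866 mg/L.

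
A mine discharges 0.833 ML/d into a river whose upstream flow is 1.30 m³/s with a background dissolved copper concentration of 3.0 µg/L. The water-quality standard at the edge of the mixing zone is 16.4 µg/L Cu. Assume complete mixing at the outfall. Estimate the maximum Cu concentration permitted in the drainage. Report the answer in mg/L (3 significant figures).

0.833 ML/d = 0.009641 m³/s.
3.0 µg/L = 0.003 mg/L.
16.4 µg/L = 0.0164 mg/L.
Mass balance: 0.0164·1.31 = 0.009641·Cₑ + 1.3·0.003.
Cₑ = (0.02148 − 0.0039) / 0.009641 = 1.823 mg/L.

1.82 mg/L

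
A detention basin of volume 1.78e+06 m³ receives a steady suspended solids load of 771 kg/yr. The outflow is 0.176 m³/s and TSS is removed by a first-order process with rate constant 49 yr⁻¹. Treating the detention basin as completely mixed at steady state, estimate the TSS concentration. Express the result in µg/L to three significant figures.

Outflow Q = 0.176 m³/s × 3.156e+07 s/yr = 5.554e+06 m³/yr.
Steady-state CSTR mass balance: W = Q·C + k·V·C, so C = W/(Q + kV).
Q + kV = 5.554e+06 + 49·1.78e+06 = 9.277e+07 m³/yr.
C = 771/9.277e+07 = 8.311e-06 kg/m³ = 0.008311 mg/L = 8.311 µg/L.

8.31 µg/L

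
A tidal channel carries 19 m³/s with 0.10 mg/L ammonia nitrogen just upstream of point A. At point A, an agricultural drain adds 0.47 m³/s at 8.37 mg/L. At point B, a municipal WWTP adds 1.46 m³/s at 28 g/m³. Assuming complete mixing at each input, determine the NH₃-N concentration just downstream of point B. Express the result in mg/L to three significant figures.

2.23 mg/L

After input A: C = (19·0.1 + 0.47·8.37) / 19.47 = 0.2996 mg/L.
After input B: C = (19.47·0.2996 + 1.46·28) / 20.93 = 2.232 mg/L.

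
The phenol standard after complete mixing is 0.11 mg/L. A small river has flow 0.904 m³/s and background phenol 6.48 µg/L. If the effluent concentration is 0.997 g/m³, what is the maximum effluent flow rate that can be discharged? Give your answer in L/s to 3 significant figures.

6.48 µg/L = 0.00648 mg/L.
Mass balance at complete mixing: C_std·(Q_w + Q_r) = Q_w·C_e + Q_r·C_b.
Rearranging, Q_w = Q_r·(C_std − C_b)/(C_e − C_std) = 0.904·(0.11 − 0.00648) / (0.997 − 0.11) = 0.1055 m³/s.
= 105.5 L/s.

106 L/s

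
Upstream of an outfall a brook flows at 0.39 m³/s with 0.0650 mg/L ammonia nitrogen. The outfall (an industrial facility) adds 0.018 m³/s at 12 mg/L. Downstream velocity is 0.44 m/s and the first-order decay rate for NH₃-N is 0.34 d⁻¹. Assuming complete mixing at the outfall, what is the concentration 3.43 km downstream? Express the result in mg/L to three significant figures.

After complete mixing, C₀ = (0.018·12 + 0.39·0.065) / 0.408 = 0.5915 mg/L.
Travel time t = 3430 m / 0.44 m/s = 7795 s = 0.09023 d.
C = 0.5915·exp(−0.34·0.09023) = 0.5915·0.9698 = 0.5737 mg/L.

0.574 mg/L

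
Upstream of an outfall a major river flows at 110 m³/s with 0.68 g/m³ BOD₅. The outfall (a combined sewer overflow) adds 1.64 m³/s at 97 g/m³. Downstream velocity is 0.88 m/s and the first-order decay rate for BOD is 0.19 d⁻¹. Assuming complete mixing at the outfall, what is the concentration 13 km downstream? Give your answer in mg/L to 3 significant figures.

After complete mixing, C₀ = (1.64·97 + 110·0.68) / 111.6 = 2.095 mg/L.
Travel time t = 1.3e+04 m / 0.88 m/s = 1.477e+04 s = 0.171 d.
C = 2.095·exp(−0.19·0.171) = 2.095·0.968 = 2.028 mg/L.

2.03 mg/L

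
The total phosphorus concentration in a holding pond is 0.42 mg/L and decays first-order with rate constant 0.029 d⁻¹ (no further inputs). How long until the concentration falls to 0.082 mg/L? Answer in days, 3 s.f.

t = ln(C₀/C)/k = ln(0.42/0.082)/0.029 = 1.634/0.029 = 56.33 d.

56.3 d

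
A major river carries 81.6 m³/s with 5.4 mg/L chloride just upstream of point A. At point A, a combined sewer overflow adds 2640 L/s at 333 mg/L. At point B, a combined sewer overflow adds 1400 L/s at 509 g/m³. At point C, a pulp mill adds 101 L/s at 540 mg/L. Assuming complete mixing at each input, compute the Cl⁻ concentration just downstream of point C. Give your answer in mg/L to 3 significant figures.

2640 L/s = 2.64 m³/s.
After input A: C = (81.6·5.4 + 2.64·333) / 84.24 = 15.67 mg/L.
1400 L/s = 1.4 m³/s.
After input B: C = (84.24·15.67 + 1.4·509) / 85.64 = 23.73 mg/L.
101 L/s = 0.101 m³/s.
After input C: C = (85.64·23.73 + 0.101·540) / 85.74 = 24.34 mg/L.

24.3 mg/L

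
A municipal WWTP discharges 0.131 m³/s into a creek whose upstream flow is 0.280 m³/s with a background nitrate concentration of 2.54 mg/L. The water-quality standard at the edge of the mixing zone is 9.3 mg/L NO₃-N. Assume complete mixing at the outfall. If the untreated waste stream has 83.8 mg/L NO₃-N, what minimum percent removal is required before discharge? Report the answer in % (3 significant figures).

71.7 %

Mass balance: 9.3·0.411 = 0.131·Cₑ + 0.28·2.54.
Cₑ = (3.822 − 0.7112) / 0.131 = 23.75 mg/L.
Required removal = 1 − 23.75/83.8 = 71.66 %.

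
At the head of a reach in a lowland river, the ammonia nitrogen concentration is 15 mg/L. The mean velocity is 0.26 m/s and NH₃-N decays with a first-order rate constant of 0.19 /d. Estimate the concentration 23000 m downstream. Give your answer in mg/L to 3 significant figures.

Travel time t = 23000 m / 0.26 m/s = 2.3e+04/0.26 = 8.846e+04 s = 1.024 d.
First-order decay: C = 15·exp(−0.19·1.024) = 15·0.8232 = 12.35 mg/L.

12.3 mg/L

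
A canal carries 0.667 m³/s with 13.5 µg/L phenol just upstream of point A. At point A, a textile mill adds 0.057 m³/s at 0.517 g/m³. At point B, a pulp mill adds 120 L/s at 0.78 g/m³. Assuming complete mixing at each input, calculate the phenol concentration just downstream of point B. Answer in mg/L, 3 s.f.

0.156 mg/L

13.5 µg/L = 0.0135 mg/L.
After input A: C = (0.667·0.0135 + 0.057·0.517) / 0.724 = 0.05314 mg/L.
120 L/s = 0.12 m³/s.
After input B: C = (0.724·0.05314 + 0.12·0.78) / 0.844 = 0.1565 mg/L.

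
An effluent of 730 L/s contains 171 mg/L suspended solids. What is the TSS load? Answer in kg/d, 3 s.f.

730 L/s = 0.73 m³/s.
Mass flux = Q·C = 0.73 m³/s × 171 g/m³ = 124.8 g/s.
= 124.8 g/s × 86.4 = 1.079e+04 kg/d.

10800 kg/d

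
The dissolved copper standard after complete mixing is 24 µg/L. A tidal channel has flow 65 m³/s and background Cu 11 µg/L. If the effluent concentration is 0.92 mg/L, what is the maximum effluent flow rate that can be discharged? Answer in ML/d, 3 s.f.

81.5 ML/d

11 µg/L = 0.011 mg/L.
24 µg/L = 0.024 mg/L.
Mass balance at complete mixing: C_std·(Q_w + Q_r) = Q_w·C_e + Q_r·C_b.
Rearranging, Q_w = Q_r·(C_std − C_b)/(C_e − C_std) = 65·(0.024 − 0.011) / (0.92 − 0.024) = 0.9431 m³/s.
= 81.48 ML/d.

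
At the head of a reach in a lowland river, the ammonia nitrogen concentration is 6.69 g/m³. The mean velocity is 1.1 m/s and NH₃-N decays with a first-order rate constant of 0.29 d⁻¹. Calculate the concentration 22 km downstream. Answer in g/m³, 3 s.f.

Travel time t = 22 km / 1.1 m/s = 2.2e+04/1.1 = 2e+04 s = 0.2315 d.
First-order decay: C = 6.69·exp(−0.29·0.2315) = 6.69·0.9351 = 6.256 g/m³.

6.26 g/m³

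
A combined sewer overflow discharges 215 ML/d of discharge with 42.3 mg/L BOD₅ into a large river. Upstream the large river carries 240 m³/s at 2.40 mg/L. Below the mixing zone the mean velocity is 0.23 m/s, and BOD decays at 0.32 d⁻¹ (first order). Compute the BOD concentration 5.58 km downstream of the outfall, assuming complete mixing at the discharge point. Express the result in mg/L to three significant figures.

215 ML/d = 2.488 m³/s.
After complete mixing, C₀ = (2.488·42.3 + 240·2.4) / 242.5 = 2.809 mg/L.
Travel time t = 5580 m / 0.23 m/s = 2.426e+04 s = 0.2808 d.
C = 2.809·exp(−0.32·0.2808) = 2.809·0.9141 = 2.568 mg/L.

2.57 mg/L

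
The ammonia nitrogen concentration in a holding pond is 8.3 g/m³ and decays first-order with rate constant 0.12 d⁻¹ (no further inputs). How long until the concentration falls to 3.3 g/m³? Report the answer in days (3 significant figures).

7.69 d

t = ln(C₀/C)/k = ln(8.3/3.3)/0.12 = 0.9223/0.12 = 7.686 d.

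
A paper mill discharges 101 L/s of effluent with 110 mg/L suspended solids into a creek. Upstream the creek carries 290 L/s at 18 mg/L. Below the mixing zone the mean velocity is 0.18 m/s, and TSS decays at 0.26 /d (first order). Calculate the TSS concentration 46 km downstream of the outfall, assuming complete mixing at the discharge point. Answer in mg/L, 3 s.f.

19.4 mg/L

101 L/s = 0.101 m³/s.
290 L/s = 0.29 m³/s.
After complete mixing, C₀ = (0.101·110 + 0.29·18) / 0.391 = 41.76 mg/L.
Travel time t = 4.6e+04 m / 0.18 m/s = 2.556e+05 s = 2.958 d.
C = 41.76·exp(−0.26·2.958) = 41.76·0.4635 = 19.36 mg/L.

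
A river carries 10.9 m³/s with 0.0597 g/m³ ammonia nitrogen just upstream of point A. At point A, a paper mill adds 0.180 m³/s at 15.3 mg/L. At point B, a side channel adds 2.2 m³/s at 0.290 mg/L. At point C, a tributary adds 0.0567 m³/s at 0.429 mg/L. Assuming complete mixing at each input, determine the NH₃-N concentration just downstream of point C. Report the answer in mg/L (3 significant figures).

0.305 mg/L

After input A: C = (10.9·0.0597 + 0.18·15.3) / 11.08 = 0.3073 mg/L.
After input B: C = (11.08·0.3073 + 2.2·0.29) / 13.28 = 0.3044 mg/L.
After input C: C = (13.28·0.3044 + 0.0567·0.429) / 13.34 = 0.305 mg/L.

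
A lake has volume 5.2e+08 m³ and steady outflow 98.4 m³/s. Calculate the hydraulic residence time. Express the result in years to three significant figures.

Q = 98.4 m³/s × 3.156e+07 s/yr = 3.105e+09 m³/yr.
Hydraulic residence time τ = V/Q = 5.2e+08/3.105e+09 = 0.1675 yr.

0.167 yr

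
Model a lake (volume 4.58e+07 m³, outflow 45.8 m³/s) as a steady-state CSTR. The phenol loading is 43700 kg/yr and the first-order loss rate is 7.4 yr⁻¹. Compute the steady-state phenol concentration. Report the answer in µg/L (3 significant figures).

Outflow Q = 45.8 m³/s × 3.156e+07 s/yr = 1.445e+09 m³/yr.
Steady-state CSTR mass balance: W = Q·C + k·V·C, so C = W/(Q + kV).
Q + kV = 1.445e+09 + 7.4·4.58e+07 = 1.784e+09 m³/yr.
C = 43700/1.784e+09 = 2.449e-05 kg/m³ = 0.02449 mg/L = 24.49 µg/L.

24.5 µg/L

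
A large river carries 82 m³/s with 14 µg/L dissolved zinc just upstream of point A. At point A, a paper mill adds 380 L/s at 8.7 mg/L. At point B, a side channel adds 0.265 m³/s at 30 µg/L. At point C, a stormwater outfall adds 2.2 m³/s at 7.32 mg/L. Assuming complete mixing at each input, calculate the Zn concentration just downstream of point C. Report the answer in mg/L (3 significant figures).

0.242 mg/L

14 µg/L = 0.014 mg/L.
380 L/s = 0.38 m³/s.
After input A: C = (82·0.014 + 0.38·8.7) / 82.38 = 0.05407 mg/L.
30 µg/L = 0.03 mg/L.
After input B: C = (82.38·0.05407 + 0.265·0.03) / 82.64 = 0.05399 mg/L.
After input C: C = (82.64·0.05399 + 2.2·7.32) / 84.84 = 0.2424 mg/L.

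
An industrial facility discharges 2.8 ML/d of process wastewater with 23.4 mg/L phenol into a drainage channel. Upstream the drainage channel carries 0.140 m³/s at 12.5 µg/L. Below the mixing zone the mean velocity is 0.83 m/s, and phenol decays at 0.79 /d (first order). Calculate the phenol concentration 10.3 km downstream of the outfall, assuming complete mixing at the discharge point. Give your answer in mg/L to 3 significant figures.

2.8 ML/d = 0.03241 m³/s.
12.5 µg/L = 0.0125 mg/L.
After complete mixing, C₀ = (0.03241·23.4 + 0.14·0.0125) / 0.1724 = 4.409 mg/L.
Travel time t = 1.03e+04 m / 0.83 m/s = 1.241e+04 s = 0.1436 d.
C = 4.409·exp(−0.79·0.1436) = 4.409·0.8927 = 3.936 mg/L.

3.94 mg/L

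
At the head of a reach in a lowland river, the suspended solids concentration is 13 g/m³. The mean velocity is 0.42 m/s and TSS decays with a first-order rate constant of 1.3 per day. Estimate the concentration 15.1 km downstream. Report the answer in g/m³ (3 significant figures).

Travel time t = 15.1 km / 0.42 m/s = 1.51e+04/0.42 = 3.595e+04 s = 0.4161 d.
First-order decay: C = 13·exp(−1.3·0.4161) = 13·0.5822 = 7.569 g/m³.

7.57 g/m³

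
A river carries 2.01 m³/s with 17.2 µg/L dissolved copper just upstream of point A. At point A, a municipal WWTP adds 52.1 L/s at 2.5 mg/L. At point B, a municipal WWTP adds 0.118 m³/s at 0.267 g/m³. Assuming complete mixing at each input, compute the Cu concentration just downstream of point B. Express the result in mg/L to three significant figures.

17.2 µg/L = 0.0172 mg/L.
52.1 L/s = 0.0521 m³/s.
After input A: C = (2.01·0.0172 + 0.0521·2.5) / 2.062 = 0.07993 mg/L.
After input B: C = (2.062·0.07993 + 0.118·0.267) / 2.18 = 0.09005 mg/L.

0.0901 mg/L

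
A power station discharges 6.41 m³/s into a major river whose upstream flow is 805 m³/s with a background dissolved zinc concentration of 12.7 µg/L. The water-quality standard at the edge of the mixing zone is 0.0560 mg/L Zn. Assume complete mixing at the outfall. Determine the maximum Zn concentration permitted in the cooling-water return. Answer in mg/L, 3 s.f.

12.7 µg/L = 0.0127 mg/L.
Mass balance: 0.056·811.4 = 6.41·Cₑ + 805·0.0127.
Cₑ = (45.44 − 10.22) / 6.41 = 5.494 mg/L.

5.49 mg/L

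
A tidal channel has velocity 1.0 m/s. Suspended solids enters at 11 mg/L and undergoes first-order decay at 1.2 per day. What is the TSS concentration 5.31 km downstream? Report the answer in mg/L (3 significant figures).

Travel time t = 5.31 km / 1.0 m/s = 5310/1.0 = 5310 s = 0.06146 d.
First-order decay: C = 11·exp(−1.2·0.06146) = 11·0.9289 = 10.22 mg/L.

10.2 mg/L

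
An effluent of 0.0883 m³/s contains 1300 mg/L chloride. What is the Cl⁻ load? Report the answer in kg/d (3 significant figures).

9920 kg/d

Mass flux = Q·C = 0.0883 m³/s × 1300 g/m³ = 114.8 g/s.
= 114.8 g/s × 86.4 = 9918 kg/d.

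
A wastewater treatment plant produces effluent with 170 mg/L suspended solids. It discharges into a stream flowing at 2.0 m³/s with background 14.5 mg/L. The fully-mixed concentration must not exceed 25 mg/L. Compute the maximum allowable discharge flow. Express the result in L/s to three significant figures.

Mass balance at complete mixing: C_std·(Q_w + Q_r) = Q_w·C_e + Q_r·C_b.
Rearranging, Q_w = Q_r·(C_std − C_b)/(C_e − C_std) = 2.0·(25 − 14.5) / (170 − 25) = 0.1448 m³/s.
= 144.8 L/s.

145 L/s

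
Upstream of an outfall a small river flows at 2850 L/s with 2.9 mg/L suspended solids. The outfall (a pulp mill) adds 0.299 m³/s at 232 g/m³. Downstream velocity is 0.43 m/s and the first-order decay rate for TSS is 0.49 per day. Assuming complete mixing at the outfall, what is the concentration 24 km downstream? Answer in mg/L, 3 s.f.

2850 L/s = 2.85 m³/s.
After complete mixing, C₀ = (0.299·232 + 2.85·2.9) / 3.149 = 24.65 mg/L.
Travel time t = 2.4e+04 m / 0.43 m/s = 5.581e+04 s = 0.646 d.
C = 24.65·exp(−0.49·0.646) = 24.65·0.7287 = 17.96 mg/L.

18.0 mg/L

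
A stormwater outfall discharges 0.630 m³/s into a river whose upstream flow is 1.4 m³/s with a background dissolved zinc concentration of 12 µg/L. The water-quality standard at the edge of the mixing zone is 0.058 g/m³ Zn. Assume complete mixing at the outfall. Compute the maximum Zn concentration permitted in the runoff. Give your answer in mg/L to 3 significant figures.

0.160 mg/L

12 µg/L = 0.012 mg/L.
Mass balance: 0.058·2.03 = 0.63·Cₑ + 1.4·0.012.
Cₑ = (0.1177 − 0.0168) / 0.63 = 0.1602 mg/L.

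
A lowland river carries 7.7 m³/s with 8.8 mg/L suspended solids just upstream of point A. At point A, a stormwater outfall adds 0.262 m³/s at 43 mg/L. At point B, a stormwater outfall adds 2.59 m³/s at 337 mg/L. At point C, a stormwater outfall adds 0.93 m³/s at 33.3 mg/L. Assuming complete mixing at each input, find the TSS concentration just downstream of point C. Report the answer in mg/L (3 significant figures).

85.6 mg/L

After input A: C = (7.7·8.8 + 0.262·43) / 7.962 = 9.925 mg/L.
After input B: C = (7.962·9.925 + 2.59·337) / 10.55 = 90.21 mg/L.
After input C: C = (10.55·90.21 + 0.93·33.3) / 11.48 = 85.6 mg/L.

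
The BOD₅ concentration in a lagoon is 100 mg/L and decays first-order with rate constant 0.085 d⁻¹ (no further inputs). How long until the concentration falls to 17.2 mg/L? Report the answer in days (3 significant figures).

20.7 d

t = ln(C₀/C)/k = ln(100/17.2)/0.085 = 1.76/0.085 = 20.71 d.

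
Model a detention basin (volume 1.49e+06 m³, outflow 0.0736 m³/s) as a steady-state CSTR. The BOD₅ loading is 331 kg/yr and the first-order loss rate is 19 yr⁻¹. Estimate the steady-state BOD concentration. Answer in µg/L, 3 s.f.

Outflow Q = 0.0736 m³/s × 3.156e+07 s/yr = 2.323e+06 m³/yr.
Steady-state CSTR mass balance: W = Q·C + k·V·C, so C = W/(Q + kV).
Q + kV = 2.323e+06 + 19·1.49e+06 = 3.063e+07 m³/yr.
C = 331/3.063e+07 = 1.081e-05 kg/m³ = 0.01081 mg/L = 10.81 µg/L.

10.8 µg/L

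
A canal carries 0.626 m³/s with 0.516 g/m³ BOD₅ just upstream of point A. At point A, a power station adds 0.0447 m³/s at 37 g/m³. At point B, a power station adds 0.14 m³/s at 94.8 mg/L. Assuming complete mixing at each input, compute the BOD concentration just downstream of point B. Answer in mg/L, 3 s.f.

18.8 mg/L

After input A: C = (0.626·0.516 + 0.0447·37) / 0.6707 = 2.948 mg/L.
After input B: C = (0.6707·2.948 + 0.14·94.8) / 0.8107 = 18.81 mg/L.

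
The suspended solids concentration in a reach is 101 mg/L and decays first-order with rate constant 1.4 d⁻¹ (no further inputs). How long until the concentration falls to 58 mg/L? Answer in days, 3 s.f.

0.396 d

t = ln(C₀/C)/k = ln(101/58)/1.4 = 0.5547/1.4 = 0.3962 d.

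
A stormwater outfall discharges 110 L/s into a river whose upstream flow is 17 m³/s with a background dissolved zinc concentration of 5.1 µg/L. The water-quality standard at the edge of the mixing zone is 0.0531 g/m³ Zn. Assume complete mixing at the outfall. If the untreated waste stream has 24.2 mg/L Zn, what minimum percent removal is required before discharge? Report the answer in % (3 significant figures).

110 L/s = 0.11 m³/s.
5.1 µg/L = 0.0051 mg/L.
Mass balance: 0.0531·17.11 = 0.11·Cₑ + 17·0.0051.
Cₑ = (0.9085 − 0.0867) / 0.11 = 7.471 mg/L.
Required removal = 1 − 7.471/24.2 = 69.13 %.

69.1 %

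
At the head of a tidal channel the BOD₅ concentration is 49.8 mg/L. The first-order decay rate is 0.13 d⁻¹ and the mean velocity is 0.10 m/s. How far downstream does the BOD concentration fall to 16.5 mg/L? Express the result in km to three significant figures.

73.4 km

From C = C₀·e^(−kt), t = ln(C₀/C)/k = ln(49.8/16.5)/0.13 = 1.105/0.13 = 8.497 d.
Distance = v·t = 0.10 m/s × 7.342e+05 s = 7.342e+04 m = 73.42 km.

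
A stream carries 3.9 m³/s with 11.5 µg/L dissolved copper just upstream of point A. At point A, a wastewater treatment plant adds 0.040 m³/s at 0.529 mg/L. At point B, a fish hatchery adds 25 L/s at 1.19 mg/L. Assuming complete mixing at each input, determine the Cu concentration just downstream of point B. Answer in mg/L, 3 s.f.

0.0242 mg/L

11.5 µg/L = 0.0115 mg/L.
After input A: C = (3.9·0.0115 + 0.04·0.529) / 3.94 = 0.01675 mg/L.
25 L/s = 0.025 m³/s.
After input B: C = (3.94·0.01675 + 0.025·1.19) / 3.965 = 0.02415 mg/L.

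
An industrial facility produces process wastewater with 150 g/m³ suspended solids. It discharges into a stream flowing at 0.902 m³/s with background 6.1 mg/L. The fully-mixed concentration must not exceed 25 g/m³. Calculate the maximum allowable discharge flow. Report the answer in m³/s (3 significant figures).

Mass balance at complete mixing: C_std·(Q_w + Q_r) = Q_w·C_e + Q_r·C_b.
Rearranging, Q_w = Q_r·(C_std − C_b)/(C_e − C_std) = 0.902·(25 − 6.1) / (150 − 25) = 0.1364 m³/s.

0.136 m³/s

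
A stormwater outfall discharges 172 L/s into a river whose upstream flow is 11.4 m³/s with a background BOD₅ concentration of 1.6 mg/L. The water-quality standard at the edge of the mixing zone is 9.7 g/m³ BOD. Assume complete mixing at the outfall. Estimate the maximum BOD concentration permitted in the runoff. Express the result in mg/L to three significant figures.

172 L/s = 0.172 m³/s.
Mass balance: 9.7·11.57 = 0.172·Cₑ + 11.4·1.6.
Cₑ = (112.2 − 18.24) / 0.172 = 546.6 mg/L.

547 mg/L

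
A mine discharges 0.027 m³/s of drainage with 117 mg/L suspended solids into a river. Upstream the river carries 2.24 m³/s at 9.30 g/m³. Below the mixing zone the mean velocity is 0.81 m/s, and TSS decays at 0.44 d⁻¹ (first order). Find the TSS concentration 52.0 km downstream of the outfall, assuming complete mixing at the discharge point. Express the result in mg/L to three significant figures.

After complete mixing, C₀ = (0.027·117 + 2.24·9.3) / 2.267 = 10.58 mg/L.
Travel time t = 5.2e+04 m / 0.81 m/s = 6.42e+04 s = 0.743 d.
C = 10.58·exp(−0.44·0.743) = 10.58·0.7211 = 7.632 mg/L.

7.63 mg/L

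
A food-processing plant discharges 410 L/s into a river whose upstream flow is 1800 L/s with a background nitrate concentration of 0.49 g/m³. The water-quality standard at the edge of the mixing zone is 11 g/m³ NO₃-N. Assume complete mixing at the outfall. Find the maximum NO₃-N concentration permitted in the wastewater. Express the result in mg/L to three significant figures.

57.1 mg/L

410 L/s = 0.41 m³/s.
1800 L/s = 1.8 m³/s.
Mass balance: 11·2.21 = 0.41·Cₑ + 1.8·0.49.
Cₑ = (24.31 − 0.882) / 0.41 = 57.14 mg/L.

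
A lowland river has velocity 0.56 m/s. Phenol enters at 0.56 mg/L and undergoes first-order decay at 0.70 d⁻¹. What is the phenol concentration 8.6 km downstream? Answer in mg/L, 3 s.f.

Travel time t = 8.6 km / 0.56 m/s = 8600/0.56 = 1.536e+04 s = 0.1777 d.
First-order decay: C = 0.56·exp(−0.70·0.1777) = 0.56·0.883 = 0.4945 mg/L.

0.494 mg/L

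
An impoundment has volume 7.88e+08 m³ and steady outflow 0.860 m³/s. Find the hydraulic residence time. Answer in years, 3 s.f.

Q = 0.860 m³/s × 3.156e+07 s/yr = 2.714e+07 m³/yr.
Hydraulic residence time τ = V/Q = 7.88e+08/2.714e+07 = 29.04 yr.

29.0 yr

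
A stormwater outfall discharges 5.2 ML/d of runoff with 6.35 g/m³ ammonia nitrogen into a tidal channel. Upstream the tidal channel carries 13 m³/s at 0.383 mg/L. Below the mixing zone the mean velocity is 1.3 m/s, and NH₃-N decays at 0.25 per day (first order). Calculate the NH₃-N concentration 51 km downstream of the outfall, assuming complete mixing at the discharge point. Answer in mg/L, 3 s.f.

5.2 ML/d = 0.06019 m³/s.
After complete mixing, C₀ = (0.06019·6.35 + 13·0.383) / 13.06 = 0.4105 mg/L.
Travel time t = 5.1e+04 m / 1.3 m/s = 3.923e+04 s = 0.4541 d.
C = 0.4105·exp(−0.25·0.4541) = 0.4105·0.8927 = 0.3664 mg/L.

0.366 mg/L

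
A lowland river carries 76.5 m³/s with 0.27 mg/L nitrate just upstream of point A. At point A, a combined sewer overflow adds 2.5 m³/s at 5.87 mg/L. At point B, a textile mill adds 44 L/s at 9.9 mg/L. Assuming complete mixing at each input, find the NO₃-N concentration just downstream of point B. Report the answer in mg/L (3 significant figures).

After input A: C = (76.5·0.27 + 2.5·5.87) / 79 = 0.4472 mg/L.
44 L/s = 0.044 m³/s.
After input B: C = (79·0.4472 + 0.044·9.9) / 79.04 = 0.4525 mg/L.

0.452 mg/L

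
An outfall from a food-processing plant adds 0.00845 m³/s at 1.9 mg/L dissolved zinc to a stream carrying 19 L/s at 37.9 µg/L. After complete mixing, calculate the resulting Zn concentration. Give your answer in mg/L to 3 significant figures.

0.611 mg/L

19 L/s = 0.019 m³/s.
37.9 µg/L = 0.0379 mg/L.
By mass balance at complete mixing, C = (0.00845·1.9 + 0.019·0.0379) / (0.00845 + 0.019) = 0.01678/0.02745 = 0.6111 mg/L.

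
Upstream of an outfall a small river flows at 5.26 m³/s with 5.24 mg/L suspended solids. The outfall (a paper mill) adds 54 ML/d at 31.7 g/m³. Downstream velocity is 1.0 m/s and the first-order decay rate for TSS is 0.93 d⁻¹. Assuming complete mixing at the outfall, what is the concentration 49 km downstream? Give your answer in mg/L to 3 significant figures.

54 ML/d = 0.625 m³/s.
After complete mixing, C₀ = (0.625·31.7 + 5.26·5.24) / 5.885 = 8.05 mg/L.
Travel time t = 4.9e+04 m / 1.0 m/s = 4.9e+04 s = 0.5671 d.
C = 8.05·exp(−0.93·0.5671) = 8.05·0.5901 = 4.751 mg/L.

4.75 mg/L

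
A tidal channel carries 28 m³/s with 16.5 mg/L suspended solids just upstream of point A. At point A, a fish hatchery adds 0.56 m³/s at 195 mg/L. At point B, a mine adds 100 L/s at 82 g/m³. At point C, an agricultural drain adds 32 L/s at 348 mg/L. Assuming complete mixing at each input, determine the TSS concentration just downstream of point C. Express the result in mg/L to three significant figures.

After input A: C = (28·16.5 + 0.56·195) / 28.56 = 20 mg/L.
100 L/s = 0.1 m³/s.
After input B: C = (28.56·20 + 0.1·82) / 28.66 = 20.22 mg/L.
32 L/s = 0.032 m³/s.
After input C: C = (28.66·20.22 + 0.032·348) / 28.69 = 20.58 mg/L.

20.6 mg/L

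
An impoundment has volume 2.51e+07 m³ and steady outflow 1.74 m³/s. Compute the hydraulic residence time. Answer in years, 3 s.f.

Q = 1.74 m³/s × 3.156e+07 s/yr = 5.491e+07 m³/yr.
Hydraulic residence time τ = V/Q = 2.51e+07/5.491e+07 = 0.4571 yr.

0.457 yr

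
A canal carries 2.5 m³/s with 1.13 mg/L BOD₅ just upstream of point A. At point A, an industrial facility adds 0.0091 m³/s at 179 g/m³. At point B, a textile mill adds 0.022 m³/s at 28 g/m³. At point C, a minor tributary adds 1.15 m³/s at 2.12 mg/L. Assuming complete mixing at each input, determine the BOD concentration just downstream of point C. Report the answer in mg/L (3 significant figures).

2.04 mg/L

After input A: C = (2.5·1.13 + 0.0091·179) / 2.509 = 1.775 mg/L.
After input B: C = (2.509·1.775 + 0.022·28) / 2.531 = 2.003 mg/L.
After input C: C = (2.531·2.003 + 1.15·2.12) / 3.681 = 2.04 mg/L.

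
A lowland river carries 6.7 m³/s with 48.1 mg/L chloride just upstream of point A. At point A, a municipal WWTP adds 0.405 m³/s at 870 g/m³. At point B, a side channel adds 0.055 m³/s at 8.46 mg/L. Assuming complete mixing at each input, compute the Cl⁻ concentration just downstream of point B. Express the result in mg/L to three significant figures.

94.3 mg/L

After input A: C = (6.7·48.1 + 0.405·870) / 7.105 = 94.95 mg/L.
After input B: C = (7.105·94.95 + 0.055·8.46) / 7.16 = 94.29 mg/L.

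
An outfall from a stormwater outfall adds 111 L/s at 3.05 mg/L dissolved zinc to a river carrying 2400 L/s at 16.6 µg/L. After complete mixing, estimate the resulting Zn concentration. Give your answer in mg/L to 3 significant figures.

0.151 mg/L

111 L/s = 0.111 m³/s.
2400 L/s = 2.4 m³/s.
16.6 µg/L = 0.0166 mg/L.
By mass balance at complete mixing, C = (0.111·3.05 + 2.4·0.0166) / (0.111 + 2.4) = 0.3784/2.511 = 0.1507 mg/L.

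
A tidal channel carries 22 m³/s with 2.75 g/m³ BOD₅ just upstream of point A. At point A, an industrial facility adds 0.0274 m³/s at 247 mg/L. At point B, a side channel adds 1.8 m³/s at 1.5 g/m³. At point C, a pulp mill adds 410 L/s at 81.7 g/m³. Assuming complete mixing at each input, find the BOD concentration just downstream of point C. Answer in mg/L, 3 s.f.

4.27 mg/L

After input A: C = (22·2.75 + 0.0274·247) / 22.03 = 3.054 mg/L.
After input B: C = (22.03·3.054 + 1.8·1.5) / 23.83 = 2.936 mg/L.
410 L/s = 0.41 m³/s.
After input C: C = (23.83·2.936 + 0.41·81.7) / 24.24 = 4.269 mg/L.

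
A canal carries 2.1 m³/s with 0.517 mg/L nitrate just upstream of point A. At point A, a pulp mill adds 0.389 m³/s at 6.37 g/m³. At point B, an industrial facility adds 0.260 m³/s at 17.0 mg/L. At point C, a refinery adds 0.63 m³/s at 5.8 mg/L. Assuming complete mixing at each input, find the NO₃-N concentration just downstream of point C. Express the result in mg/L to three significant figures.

After input A: C = (2.1·0.517 + 0.389·6.37) / 2.489 = 1.432 mg/L.
After input B: C = (2.489·1.432 + 0.26·17) / 2.749 = 2.904 mg/L.
After input C: C = (2.749·2.904 + 0.63·5.8) / 3.379 = 3.444 mg/L.

3.44 mg/L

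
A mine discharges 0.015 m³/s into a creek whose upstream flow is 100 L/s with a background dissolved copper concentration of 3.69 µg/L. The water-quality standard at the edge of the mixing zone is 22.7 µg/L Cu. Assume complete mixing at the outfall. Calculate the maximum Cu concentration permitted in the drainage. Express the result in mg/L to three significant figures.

100 L/s = 0.1 m³/s.
3.69 µg/L = 0.00369 mg/L.
22.7 µg/L = 0.0227 mg/L.
Mass balance: 0.0227·0.115 = 0.015·Cₑ + 0.1·0.00369.
Cₑ = (0.002611 − 0.000369) / 0.015 = 0.1494 mg/L.

0.149 mg/L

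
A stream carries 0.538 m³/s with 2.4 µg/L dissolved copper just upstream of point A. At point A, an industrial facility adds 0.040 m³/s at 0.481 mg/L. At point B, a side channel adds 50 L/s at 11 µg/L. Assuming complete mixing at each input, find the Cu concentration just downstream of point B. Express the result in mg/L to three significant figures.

2.4 µg/L = 0.0024 mg/L.
After input A: C = (0.538·0.0024 + 0.04·0.481) / 0.578 = 0.03552 mg/L.
50 L/s = 0.05 m³/s.
11 µg/L = 0.011 mg/L.
After input B: C = (0.578·0.03552 + 0.05·0.011) / 0.628 = 0.03357 mg/L.

0.0336 mg/L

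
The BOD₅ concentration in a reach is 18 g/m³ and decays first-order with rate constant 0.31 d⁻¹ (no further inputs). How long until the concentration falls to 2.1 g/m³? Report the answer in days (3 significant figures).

t = ln(C₀/C)/k = ln(18/2.1)/0.31 = 2.148/0.31 = 6.93 d.

6.93 d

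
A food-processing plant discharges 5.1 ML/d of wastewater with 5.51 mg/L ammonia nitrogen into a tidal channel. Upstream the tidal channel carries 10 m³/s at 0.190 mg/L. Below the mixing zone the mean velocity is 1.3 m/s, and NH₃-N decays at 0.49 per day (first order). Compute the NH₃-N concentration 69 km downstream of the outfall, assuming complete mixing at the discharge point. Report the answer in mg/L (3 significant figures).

5.1 ML/d = 0.05903 m³/s.
After complete mixing, C₀ = (0.05903·5.51 + 10·0.19) / 10.06 = 0.2212 mg/L.
Travel time t = 6.9e+04 m / 1.3 m/s = 5.308e+04 s = 0.6143 d.
C = 0.2212·exp(−0.49·0.6143) = 0.2212·0.7401 = 0.1637 mg/L.

0.164 mg/L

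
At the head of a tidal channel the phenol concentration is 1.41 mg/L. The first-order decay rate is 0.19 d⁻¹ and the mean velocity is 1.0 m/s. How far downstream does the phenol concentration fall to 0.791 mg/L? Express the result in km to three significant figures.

From C = C₀·e^(−kt), t = ln(C₀/C)/k = ln(1.41/0.791)/0.19 = 0.578/0.19 = 3.042 d.
Distance = v·t = 1.0 m/s × 2.629e+05 s = 2.629e+05 m = 262.9 km.

263 km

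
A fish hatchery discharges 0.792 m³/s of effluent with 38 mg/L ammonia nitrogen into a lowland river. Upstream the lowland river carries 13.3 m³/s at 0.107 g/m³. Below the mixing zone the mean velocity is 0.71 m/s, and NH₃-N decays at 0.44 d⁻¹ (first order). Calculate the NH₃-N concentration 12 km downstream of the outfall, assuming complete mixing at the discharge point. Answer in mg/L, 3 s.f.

After complete mixing, C₀ = (0.792·38 + 13.3·0.107) / 14.09 = 2.237 mg/L.
Travel time t = 1.2e+04 m / 0.71 m/s = 1.69e+04 s = 0.1956 d.
C = 2.237·exp(−0.44·0.1956) = 2.237·0.9175 = 2.052 mg/L.

2.05 mg/L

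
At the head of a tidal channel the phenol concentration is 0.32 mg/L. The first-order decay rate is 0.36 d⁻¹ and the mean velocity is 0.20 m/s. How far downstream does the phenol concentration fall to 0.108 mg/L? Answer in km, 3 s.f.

52.1 km

From C = C₀·e^(−kt), t = ln(C₀/C)/k = ln(0.32/0.108)/0.36 = 1.086/0.36 = 3.017 d.
Distance = v·t = 0.20 m/s × 2.607e+05 s = 5.214e+04 m = 52.14 km.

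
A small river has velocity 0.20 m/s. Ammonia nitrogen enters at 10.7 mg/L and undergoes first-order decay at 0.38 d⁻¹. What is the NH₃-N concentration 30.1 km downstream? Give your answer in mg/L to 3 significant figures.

Travel time t = 30.1 km / 0.20 m/s = 3.01e+04/0.20 = 1.505e+05 s = 1.742 d.
First-order decay: C = 10.7·exp(−0.38·1.742) = 10.7·0.5159 = 5.52 mg/L.

5.52 mg/L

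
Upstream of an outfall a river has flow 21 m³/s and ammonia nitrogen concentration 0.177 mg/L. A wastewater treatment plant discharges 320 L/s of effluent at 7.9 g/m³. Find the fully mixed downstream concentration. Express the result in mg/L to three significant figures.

320 L/s = 0.32 m³/s.
Conservation of mass across the mixing zone: C = (0.32·7.9 + 21·0.177) / (0.32 + 21) = 6.245/21.32 = 0.2929 mg/L.

0.293 mg/L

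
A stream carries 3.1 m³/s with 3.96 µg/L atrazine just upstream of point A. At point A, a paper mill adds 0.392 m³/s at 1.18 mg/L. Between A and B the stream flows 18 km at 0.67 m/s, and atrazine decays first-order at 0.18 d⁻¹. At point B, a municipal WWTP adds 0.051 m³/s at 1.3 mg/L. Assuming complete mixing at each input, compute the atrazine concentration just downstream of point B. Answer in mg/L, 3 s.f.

0.145 mg/L

3.96 µg/L = 0.00396 mg/L.
After input A: C = (3.1·0.00396 + 0.392·1.18) / 3.492 = 0.136 mg/L.
Over the 18 km reach to input B (t = 2.687e+04 s = 0.3109 d), decay gives C = 0.136·exp(−0.18·0.3109) = 0.1286 mg/L.
After input B: C = (3.492·0.1286 + 0.051·1.3) / 3.543 = 0.1454 mg/L.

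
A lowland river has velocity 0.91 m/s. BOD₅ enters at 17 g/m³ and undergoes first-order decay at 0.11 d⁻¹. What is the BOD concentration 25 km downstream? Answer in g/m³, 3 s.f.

16.4 g/m³

Travel time t = 25 km / 0.91 m/s = 2.5e+04/0.91 = 2.747e+04 s = 0.318 d.
First-order decay: C = 17·exp(−0.11·0.318) = 17·0.9656 = 16.42 g/m³.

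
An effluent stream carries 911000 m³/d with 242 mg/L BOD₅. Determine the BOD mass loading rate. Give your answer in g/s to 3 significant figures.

911000 m³/d = 10.54 m³/s.
Mass flux = Q·C = 10.54 m³/s × 242 g/m³ = 2552 g/s.

2550 g/s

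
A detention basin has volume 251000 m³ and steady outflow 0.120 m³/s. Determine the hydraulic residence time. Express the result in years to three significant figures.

Q = 0.120 m³/s × 3.156e+07 s/yr = 3.787e+06 m³/yr.
Hydraulic residence time τ = V/Q = 251000/3.787e+06 = 0.06628 yr.

0.0663 yr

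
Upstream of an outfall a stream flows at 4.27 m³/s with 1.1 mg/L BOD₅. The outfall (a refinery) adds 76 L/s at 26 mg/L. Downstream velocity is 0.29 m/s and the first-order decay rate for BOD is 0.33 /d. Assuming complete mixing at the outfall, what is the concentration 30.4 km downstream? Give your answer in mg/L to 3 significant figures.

1.03 mg/L

76 L/s = 0.076 m³/s.
After complete mixing, C₀ = (0.076·26 + 4.27·1.1) / 4.346 = 1.535 mg/L.
Travel time t = 3.04e+04 m / 0.29 m/s = 1.048e+05 s = 1.213 d.
C = 1.535·exp(−0.33·1.213) = 1.535·0.6701 = 1.029 mg/L.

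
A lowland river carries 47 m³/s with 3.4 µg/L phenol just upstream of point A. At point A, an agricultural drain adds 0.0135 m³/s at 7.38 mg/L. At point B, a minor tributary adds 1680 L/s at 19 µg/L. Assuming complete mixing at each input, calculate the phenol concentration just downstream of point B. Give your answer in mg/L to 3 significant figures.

0.00598 mg/L

3.4 µg/L = 0.0034 mg/L.
After input A: C = (47·0.0034 + 0.0135·7.38) / 47.01 = 0.005518 mg/L.
1680 L/s = 1.68 m³/s.
19 µg/L = 0.019 mg/L.
After input B: C = (47.01·0.005518 + 1.68·0.019) / 48.69 = 0.005983 mg/L.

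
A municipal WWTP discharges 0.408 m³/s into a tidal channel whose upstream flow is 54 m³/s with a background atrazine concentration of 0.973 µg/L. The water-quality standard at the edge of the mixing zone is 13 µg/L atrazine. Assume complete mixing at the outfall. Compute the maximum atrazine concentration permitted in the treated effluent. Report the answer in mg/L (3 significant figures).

1.60 mg/L

0.973 µg/L = 0.000973 mg/L.
13 µg/L = 0.013 mg/L.
Mass balance: 0.013·54.41 = 0.408·Cₑ + 54·0.000973.
Cₑ = (0.7073 − 0.05254) / 0.408 = 1.605 mg/L.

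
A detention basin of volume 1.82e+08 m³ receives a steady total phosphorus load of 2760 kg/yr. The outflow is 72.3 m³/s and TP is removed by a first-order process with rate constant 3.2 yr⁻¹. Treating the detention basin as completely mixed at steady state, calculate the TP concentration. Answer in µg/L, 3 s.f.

Outflow Q = 72.3 m³/s × 3.156e+07 s/yr = 2.282e+09 m³/yr.
Steady-state CSTR mass balance: W = Q·C + k·V·C, so C = W/(Q + kV).
Q + kV = 2.282e+09 + 3.2·1.82e+08 = 2.864e+09 m³/yr.
C = 2760/2.864e+09 = 9.637e-07 kg/m³ = 0.0009637 mg/L = 0.9637 µg/L.

0.964 µg/L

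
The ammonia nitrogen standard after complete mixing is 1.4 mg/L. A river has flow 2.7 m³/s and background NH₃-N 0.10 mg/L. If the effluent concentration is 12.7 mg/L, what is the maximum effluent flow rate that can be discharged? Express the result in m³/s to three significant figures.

Mass balance at complete mixing: C_std·(Q_w + Q_r) = Q_w·C_e + Q_r·C_b.
Rearranging, Q_w = Q_r·(C_std − C_b)/(C_e − C_std) = 2.7·(1.4 − 0.1) / (12.7 − 1.4) = 0.3106 m³/s.

0.311 m³/s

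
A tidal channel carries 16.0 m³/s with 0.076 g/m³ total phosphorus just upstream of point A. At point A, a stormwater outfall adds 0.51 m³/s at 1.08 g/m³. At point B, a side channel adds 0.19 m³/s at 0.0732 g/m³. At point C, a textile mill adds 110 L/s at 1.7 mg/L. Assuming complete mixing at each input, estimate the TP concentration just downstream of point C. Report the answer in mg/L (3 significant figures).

After input A: C = (16·0.076 + 0.51·1.08) / 16.51 = 0.107 mg/L.
After input B: C = (16.51·0.107 + 0.19·0.0732) / 16.7 = 0.1066 mg/L.
110 L/s = 0.11 m³/s.
After input C: C = (16.7·0.1066 + 0.11·1.7) / 16.81 = 0.1171 mg/L.

0.117 mg/L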